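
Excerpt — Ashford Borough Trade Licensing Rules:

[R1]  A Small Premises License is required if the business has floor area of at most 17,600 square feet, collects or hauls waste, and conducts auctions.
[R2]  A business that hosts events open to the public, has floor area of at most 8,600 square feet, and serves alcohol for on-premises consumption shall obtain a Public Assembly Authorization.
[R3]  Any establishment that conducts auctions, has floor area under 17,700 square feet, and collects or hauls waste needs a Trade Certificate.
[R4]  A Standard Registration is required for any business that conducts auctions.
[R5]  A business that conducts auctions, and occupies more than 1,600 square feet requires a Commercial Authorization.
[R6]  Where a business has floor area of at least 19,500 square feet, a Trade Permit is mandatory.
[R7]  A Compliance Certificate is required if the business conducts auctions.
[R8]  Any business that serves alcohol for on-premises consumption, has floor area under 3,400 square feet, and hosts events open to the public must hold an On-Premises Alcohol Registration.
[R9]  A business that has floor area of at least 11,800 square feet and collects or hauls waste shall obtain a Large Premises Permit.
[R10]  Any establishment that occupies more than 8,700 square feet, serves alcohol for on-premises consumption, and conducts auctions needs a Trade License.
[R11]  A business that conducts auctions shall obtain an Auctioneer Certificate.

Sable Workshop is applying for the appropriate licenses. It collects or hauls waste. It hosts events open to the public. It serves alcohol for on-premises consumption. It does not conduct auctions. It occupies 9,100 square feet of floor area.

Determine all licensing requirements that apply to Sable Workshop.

[R1] floor area 9,100 square feet ≤ 17,600 square feet; collects or hauls waste; does not conduct auctions → Small Premises License not required.
[R2] hosts events open to the public; floor area 9,100 square feet > 8,600 square feet; serves alcohol for on-premises consumption → Public Assembly Authorization not required.
[R3] does not conduct auctions; floor area 9,100 square feet < 17,700 square feet; collects or hauls waste → Trade Certificate not required.
[R4] does not conduct auctions → Standard Registration not required.
[R5] does not conduct auctions; floor area 9,100 square feet > 1,600 square feet → Commercial Authorization not required.
[R6] floor area 9,100 square feet < 19,500 square feet → Trade Permit not required.
[R7] does not conduct auctions → Compliance Certificate not required.
[R8] serves alcohol for on-premises consumption; floor area 9,100 square feet ≥ 3,400 square feet; hosts events open to the public → On-Premises Alcohol Registration not required.
[R9] floor area 9,100 square feet < 11,800 square feet; collects or hauls waste → Large Premises Permit not required.
[R10] floor area 9,100 square feet > 8,700 square feet; serves alcohol for on-premises consumption; does not conduct auctions → Trade License not required.
[R11] does not conduct auctions → Auctioneer Certificate not required.

None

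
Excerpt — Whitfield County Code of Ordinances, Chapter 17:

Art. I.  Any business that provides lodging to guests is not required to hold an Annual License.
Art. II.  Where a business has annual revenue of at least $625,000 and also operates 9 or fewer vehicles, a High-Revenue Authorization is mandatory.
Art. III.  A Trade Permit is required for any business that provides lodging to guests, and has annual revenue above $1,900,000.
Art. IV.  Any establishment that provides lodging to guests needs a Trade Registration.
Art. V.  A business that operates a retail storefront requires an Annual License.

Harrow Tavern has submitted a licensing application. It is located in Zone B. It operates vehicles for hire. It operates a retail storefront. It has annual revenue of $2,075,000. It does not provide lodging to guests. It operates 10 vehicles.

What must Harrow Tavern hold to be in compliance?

Annual License

Art. I. does not provide lodging to guests → Annual License exemption does not apply.
Art. II. revenue $2,075,000 ≥ $625,000; vehicles 10 > 9 → High-Revenue Authorization not required.
Art. III. does not provide lodging to guests; revenue $2,075,000 > $1,900,000 → Trade Permit not required.
Art. IV. does not provide lodging to guests → Trade Registration not required.
Art. V. operates a retail storefront → Annual License required.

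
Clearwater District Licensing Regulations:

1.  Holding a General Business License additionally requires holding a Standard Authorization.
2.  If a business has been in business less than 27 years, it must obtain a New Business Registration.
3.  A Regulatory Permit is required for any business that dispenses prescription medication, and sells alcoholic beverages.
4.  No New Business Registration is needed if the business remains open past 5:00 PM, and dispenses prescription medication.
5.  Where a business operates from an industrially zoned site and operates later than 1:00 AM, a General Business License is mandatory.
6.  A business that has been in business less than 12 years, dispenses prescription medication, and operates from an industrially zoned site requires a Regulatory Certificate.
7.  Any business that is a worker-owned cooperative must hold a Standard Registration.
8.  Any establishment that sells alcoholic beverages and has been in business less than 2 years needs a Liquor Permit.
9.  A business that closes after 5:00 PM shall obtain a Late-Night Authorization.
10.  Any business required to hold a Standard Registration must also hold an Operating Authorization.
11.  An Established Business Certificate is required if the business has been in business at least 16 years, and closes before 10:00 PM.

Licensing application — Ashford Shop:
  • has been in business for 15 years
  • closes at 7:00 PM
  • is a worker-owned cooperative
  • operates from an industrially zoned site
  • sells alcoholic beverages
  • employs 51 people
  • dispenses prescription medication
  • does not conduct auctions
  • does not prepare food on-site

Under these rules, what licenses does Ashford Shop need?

Late-Night Authorization, Operating Authorization, Regulatory Permit, Standard Registration

1. General Business License is not required → no effect.
2. years in business 15 < 27 → New Business Registration required.
3. dispenses prescription medication; sells alcoholic beverages → Regulatory Permit required.
4. closes 7:00 PM, after 5:00 PM; dispenses prescription medication → exempt from New Business Registration.
5. operates from an industrially zoned site; closes 7:00 PM, at/before 1:00 AM → General Business License not required.
6. years in business 15 ≥ 12; dispenses prescription medication; operates from an industrially zoned site → Regulatory Certificate not required.
7. is a worker-owned cooperative → Standard Registration required.
8. sells alcoholic beverages; years in business 15 ≥ 2 → Liquor Permit not required.
9. closes 7:00 PM, after 5:00 PM → Late-Night Authorization required.
10. Standard Registration is required → Operating Authorization also required.
11. years in business 15 < 16; closes 7:00 PM, at/before 10:00 PM → Established Business Certificate not required.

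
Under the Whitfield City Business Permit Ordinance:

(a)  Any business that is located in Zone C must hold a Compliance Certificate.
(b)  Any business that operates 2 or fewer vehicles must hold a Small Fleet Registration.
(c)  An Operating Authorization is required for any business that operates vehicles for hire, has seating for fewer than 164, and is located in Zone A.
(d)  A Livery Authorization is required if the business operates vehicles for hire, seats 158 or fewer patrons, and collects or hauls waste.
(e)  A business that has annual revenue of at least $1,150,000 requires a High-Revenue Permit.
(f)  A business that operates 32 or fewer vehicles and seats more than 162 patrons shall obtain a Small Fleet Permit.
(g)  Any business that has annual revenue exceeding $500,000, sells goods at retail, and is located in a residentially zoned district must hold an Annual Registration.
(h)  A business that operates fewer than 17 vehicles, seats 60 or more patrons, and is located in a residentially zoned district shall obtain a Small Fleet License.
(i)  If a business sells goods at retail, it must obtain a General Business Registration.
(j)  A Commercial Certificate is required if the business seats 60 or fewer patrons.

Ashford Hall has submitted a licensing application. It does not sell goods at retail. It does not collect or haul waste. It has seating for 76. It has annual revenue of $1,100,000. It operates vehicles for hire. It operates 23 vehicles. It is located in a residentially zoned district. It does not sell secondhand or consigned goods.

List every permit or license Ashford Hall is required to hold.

(a) is located in a residentially zoned district (not: is located in Zone C) → Compliance Certificate not required.
(b) vehicles 23 > 2 → Small Fleet Registration not required.
(c) operates vehicles for hire; seating 76 < 164; is located in a residentially zoned district (not: is located in Zone A) → Operating Authorization not required.
(d) operates vehicles for hire; seating 76 ≤ 158; does not collect or haul waste → Livery Authorization not required.
(e) revenue $1,100,000 < $1,150,000 → High-Revenue Permit not required.
(f) vehicles 23 ≤ 32; seating 76 ≤ 162 → Small Fleet Permit not required.
(g) revenue $1,100,000 > $500,000; does not sell goods at retail; is located in a residentially zoned district → Annual Registration not required.
(h) vehicles 23 ≥ 17; seating 76 ≥ 60; is located in a residentially zoned district → Small Fleet License not required.
(i) does not sell goods at retail → General Business Registration not required.
(j) seating 76 > 60 → Commercial Certificate not required.

None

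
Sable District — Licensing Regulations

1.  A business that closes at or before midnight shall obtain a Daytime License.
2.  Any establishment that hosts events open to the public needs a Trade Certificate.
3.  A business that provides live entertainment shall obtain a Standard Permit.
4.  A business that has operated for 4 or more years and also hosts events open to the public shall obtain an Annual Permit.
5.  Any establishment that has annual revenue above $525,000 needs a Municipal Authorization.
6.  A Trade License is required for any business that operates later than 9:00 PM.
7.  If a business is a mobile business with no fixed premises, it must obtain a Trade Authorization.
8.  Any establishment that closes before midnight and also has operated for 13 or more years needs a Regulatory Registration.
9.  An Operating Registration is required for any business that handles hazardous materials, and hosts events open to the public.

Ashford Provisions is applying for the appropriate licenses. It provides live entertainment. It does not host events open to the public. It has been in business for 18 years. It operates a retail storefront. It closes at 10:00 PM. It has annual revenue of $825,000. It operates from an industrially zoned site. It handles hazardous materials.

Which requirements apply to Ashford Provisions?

Daytime License, Municipal Authorization, Regulatory Registration, Standard Permit, Trade License

1. closes 10:00 PM, at/before midnight → Daytime License required.
2. does not host events open to the public → Trade Certificate not required.
3. provides live entertainment → Standard Permit required.
4. years in business 18 ≥ 4; does not host events open to the public → Annual Permit not required.
5. revenue $825,000 > $525,000 → Municipal Authorization required.
6. closes 10:00 PM, after 9:00 PM → Trade License required.
7. operates from an industrially zoned site (not: is a mobile business with no fixed premises) → Trade Authorization not required.
8. closes 10:00 PM, at/before midnight; years in business 18 ≥ 13 → Regulatory Registration required.
9. handles hazardous materials; does not host events open to the public → Operating Registration not required.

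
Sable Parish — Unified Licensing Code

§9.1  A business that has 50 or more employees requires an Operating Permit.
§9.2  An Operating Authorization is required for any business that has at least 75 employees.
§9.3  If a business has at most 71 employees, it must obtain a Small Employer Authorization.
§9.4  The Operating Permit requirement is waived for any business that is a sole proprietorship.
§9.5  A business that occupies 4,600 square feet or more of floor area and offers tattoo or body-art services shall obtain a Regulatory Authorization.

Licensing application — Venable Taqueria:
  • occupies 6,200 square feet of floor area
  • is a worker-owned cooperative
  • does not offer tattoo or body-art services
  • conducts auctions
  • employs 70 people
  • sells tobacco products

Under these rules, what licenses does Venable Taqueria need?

Operating Permit, Small Employer Authorization

§9.1 employees 70 ≥ 50 → Operating Permit required.
§9.2 employees 70 < 75 → Operating Authorization not required.
§9.3 employees 70 ≤ 71 → Small Employer Authorization required.
§9.4 is a worker-owned cooperative (not: is a sole proprietorship) → Operating Permit exemption does not apply.
§9.5 floor area 6,200 square feet ≥ 4,600 square feet; does not offer tattoo or body-art services → Regulatory Authorization not required.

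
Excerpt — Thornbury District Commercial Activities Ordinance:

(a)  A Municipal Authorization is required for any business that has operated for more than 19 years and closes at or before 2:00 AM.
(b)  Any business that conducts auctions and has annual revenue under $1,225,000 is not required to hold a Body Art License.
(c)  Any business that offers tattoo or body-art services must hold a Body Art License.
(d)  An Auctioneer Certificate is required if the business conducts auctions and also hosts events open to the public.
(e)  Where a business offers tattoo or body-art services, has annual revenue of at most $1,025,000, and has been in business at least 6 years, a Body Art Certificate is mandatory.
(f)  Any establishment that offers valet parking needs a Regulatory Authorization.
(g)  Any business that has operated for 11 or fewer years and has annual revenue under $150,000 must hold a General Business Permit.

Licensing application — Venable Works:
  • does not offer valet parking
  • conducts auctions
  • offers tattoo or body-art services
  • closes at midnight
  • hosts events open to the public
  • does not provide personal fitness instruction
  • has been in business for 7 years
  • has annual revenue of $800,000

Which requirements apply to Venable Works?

(a) years in business 7 ≤ 19; closes midnight, at/before 2:00 AM → Municipal Authorization not required.
(b) conducts auctions; revenue $800,000 < $1,225,000 → exempt from Body Art License.
(c) offers tattoo or body-art services → Body Art License required.
(d) conducts auctions; hosts events open to the public → Auctioneer Certificate required.
(e) offers tattoo or body-art services; revenue $800,000 ≤ $1,025,000; years in business 7 ≥ 6 → Body Art Certificate required.
(f) does not offer valet parking → Regulatory Authorization not required.
(g) years in business 7 ≤ 11; revenue $800,000 ≥ $150,000 → General Business Permit not required.

Auctioneer Certificate, Body Art Certificate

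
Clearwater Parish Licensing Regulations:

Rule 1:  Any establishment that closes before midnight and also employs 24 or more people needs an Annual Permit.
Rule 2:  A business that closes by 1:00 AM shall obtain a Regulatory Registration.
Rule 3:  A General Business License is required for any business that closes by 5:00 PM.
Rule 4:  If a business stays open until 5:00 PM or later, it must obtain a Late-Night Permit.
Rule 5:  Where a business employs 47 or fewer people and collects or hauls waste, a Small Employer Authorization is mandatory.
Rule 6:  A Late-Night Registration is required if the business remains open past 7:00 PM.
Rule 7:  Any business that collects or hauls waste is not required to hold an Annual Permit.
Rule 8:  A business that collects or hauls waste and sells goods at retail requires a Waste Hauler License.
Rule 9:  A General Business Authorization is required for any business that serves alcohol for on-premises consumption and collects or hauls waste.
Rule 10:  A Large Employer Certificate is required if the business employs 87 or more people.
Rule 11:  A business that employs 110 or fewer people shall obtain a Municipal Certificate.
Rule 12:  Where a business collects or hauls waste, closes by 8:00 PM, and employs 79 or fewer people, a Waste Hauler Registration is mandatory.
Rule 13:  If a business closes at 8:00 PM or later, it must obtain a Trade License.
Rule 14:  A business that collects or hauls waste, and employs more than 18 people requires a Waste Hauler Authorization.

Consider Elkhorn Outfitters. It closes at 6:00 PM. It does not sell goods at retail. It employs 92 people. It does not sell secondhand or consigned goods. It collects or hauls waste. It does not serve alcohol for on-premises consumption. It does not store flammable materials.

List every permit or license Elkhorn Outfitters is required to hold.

Rule 1: closes 6:00 PM, at/before midnight; employees 92 ≥ 24 → Annual Permit required.
Rule 2: closes 6:00 PM, at/before 1:00 AM → Regulatory Registration required.
Rule 3: closes 6:00 PM, after 5:00 PM → General Business License not required.
Rule 4: closes 6:00 PM, after 5:00 PM → Late-Night Permit required.
Rule 5: employees 92 > 47; collects or hauls waste → Small Employer Authorization not required.
Rule 6: closes 6:00 PM, at/before 7:00 PM → Late-Night Registration not required.
Rule 7: collects or hauls waste → exempt from Annual Permit.
Rule 8: collects or hauls waste; does not sell goods at retail → Waste Hauler License not required.
Rule 9: does not serve alcohol for on-premises consumption; collects or hauls waste → General Business Authorization not required.
Rule 10: employees 92 ≥ 87 → Large Employer Certificate required.
Rule 11: employees 92 ≤ 110 → Municipal Certificate required.
Rule 12: collects or hauls waste; closes 6:00 PM, at/before 8:00 PM; employees 92 > 79 → Waste Hauler Registration not required.
Rule 13: closes 6:00 PM, at/before 8:00 PM → Trade License not required.
Rule 14: collects or hauls waste; employees 92 > 18 → Waste Hauler Authorization required.

Large Employer Certificate, Late-Night Permit, Municipal Certificate, Regulatory Registration, Waste Hauler Authorization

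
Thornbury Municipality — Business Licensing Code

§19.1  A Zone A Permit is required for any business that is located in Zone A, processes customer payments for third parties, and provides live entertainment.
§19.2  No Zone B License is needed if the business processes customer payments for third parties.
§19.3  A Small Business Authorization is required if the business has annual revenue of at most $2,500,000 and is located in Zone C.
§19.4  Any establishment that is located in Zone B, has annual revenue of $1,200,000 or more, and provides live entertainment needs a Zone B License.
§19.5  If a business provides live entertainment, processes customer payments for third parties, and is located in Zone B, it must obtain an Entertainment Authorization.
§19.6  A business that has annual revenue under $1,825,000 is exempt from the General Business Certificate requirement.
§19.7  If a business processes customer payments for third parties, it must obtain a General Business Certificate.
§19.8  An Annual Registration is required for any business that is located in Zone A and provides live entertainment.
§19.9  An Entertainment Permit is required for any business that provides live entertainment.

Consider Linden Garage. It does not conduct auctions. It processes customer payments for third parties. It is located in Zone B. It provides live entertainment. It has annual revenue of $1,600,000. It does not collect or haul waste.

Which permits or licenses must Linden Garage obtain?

Entertainment Authorization, Entertainment Permit

§19.1 is located in Zone B (not: is located in Zone A); processes customer payments for third parties; provides live entertainment → Zone A Permit not required.
§19.2 processes customer payments for third parties → exempt from Zone B License.
§19.3 revenue $1,600,000 ≤ $2,500,000; is located in Zone B (not: is located in Zone C) → Small Business Authorization not required.
§19.4 is located in Zone B; revenue $1,600,000 ≥ $1,200,000; provides live entertainment → Zone B License required.
§19.5 provides live entertainment; processes customer payments for third parties; is located in Zone B → Entertainment Authorization required.
§19.6 revenue $1,600,000 < $1,825,000 → exempt from General Business Certificate.
§19.7 processes customer payments for third parties → General Business Certificate required.
§19.8 is located in Zone B (not: is located in Zone A); provides live entertainment → Annual Registration not required.
§19.9 provides live entertainment → Entertainment Permit required.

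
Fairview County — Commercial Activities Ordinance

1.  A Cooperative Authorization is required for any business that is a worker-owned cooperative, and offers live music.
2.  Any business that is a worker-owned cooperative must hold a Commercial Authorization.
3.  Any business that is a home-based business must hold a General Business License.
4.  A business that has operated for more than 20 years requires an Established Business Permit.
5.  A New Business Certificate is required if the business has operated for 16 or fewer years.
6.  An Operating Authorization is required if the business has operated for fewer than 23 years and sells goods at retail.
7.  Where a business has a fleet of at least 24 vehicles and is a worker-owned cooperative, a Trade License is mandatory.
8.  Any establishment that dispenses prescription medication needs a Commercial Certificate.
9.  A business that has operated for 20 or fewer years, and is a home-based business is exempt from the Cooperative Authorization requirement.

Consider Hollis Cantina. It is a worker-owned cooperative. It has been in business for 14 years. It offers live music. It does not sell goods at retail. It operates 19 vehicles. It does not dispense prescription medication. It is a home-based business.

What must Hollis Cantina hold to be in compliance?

1. is a worker-owned cooperative; offers live music → Cooperative Authorization required.
2. is a worker-owned cooperative → Commercial Authorization required.
3. is a home-based business → General Business License required.
4. years in business 14 ≤ 20 → Established Business Permit not required.
5. years in business 14 ≤ 16 → New Business Certificate required.
6. years in business 14 < 23; does not sell goods at retail → Operating Authorization not required.
7. vehicles 19 < 24; is a worker-owned cooperative → Trade License not required.
8. does not dispense prescription medication → Commercial Certificate not required.
9. years in business 14 ≤ 20; is a home-based business → exempt from Cooperative Authorization.

Commercial Authorization, General Business License, New Business Certificate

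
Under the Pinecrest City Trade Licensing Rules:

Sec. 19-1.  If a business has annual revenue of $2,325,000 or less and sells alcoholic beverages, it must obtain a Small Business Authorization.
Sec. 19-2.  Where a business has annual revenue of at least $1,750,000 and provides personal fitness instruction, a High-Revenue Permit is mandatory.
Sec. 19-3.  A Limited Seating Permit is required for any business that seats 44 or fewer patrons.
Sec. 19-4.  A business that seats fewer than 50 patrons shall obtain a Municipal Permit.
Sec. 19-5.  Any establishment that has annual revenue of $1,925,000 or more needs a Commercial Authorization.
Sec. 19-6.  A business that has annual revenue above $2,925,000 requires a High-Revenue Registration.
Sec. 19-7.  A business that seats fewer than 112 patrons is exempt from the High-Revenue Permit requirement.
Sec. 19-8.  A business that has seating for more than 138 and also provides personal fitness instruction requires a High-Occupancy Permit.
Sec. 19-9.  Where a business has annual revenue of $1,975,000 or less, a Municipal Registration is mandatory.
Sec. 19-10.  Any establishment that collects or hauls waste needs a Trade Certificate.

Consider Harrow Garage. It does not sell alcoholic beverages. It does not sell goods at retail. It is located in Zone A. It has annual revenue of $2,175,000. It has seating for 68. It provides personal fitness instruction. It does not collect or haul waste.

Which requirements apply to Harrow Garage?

Commercial Authorization

Sec. 19-1. revenue $2,175,000 ≤ $2,325,000; does not sell alcoholic beverages → Small Business Authorization not required.
Sec. 19-2. revenue $2,175,000 ≥ $1,750,000; provides personal fitness instruction → High-Revenue Permit required.
Sec. 19-3. seating 68 > 44 → Limited Seating Permit not required.
Sec. 19-4. seating 68 ≥ 50 → Municipal Permit not required.
Sec. 19-5. revenue $2,175,000 ≥ $1,925,000 → Commercial Authorization required.
Sec. 19-6. revenue $2,175,000 ≤ $2,925,000 → High-Revenue Registration not required.
Sec. 19-7. seating 68 < 112 → exempt from High-Revenue Permit.
Sec. 19-8. seating 68 ≤ 138; provides personal fitness instruction → High-Occupancy Permit not required.
Sec. 19-9. revenue $2,175,000 > $1,975,000 → Municipal Registration not required.
Sec. 19-10. does not collect or haul waste → Trade Certificate not required.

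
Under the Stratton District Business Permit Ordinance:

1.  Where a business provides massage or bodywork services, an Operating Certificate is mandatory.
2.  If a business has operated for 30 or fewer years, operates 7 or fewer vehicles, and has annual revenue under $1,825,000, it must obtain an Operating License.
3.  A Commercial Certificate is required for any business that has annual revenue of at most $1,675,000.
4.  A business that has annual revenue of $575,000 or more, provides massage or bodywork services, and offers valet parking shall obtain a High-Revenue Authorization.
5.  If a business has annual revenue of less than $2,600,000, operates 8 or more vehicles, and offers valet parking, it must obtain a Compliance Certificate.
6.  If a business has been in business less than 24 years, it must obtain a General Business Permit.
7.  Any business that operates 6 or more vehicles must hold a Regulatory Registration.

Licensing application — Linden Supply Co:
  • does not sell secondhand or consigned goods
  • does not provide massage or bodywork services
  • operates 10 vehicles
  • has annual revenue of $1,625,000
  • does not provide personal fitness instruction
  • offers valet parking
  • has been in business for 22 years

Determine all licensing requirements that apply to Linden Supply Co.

Commercial Certificate, Compliance Certificate, General Business Permit, Regulatory Registration

1. does not provide massage or bodywork services → Operating Certificate not required.
2. years in business 22 ≤ 30; vehicles 10 > 7; revenue $1,625,000 < $1,825,000 → Operating License not required.
3. revenue $1,625,000 ≤ $1,675,000 → Commercial Certificate required.
4. revenue $1,625,000 ≥ $575,000; does not provide massage or bodywork services; offers valet parking → High-Revenue Authorization not required.
5. revenue $1,625,000 < $2,600,000; vehicles 10 ≥ 8; offers valet parking → Compliance Certificate required.
6. years in business 22 < 24 → General Business Permit required.
7. vehicles 10 ≥ 6 → Regulatory Registration required.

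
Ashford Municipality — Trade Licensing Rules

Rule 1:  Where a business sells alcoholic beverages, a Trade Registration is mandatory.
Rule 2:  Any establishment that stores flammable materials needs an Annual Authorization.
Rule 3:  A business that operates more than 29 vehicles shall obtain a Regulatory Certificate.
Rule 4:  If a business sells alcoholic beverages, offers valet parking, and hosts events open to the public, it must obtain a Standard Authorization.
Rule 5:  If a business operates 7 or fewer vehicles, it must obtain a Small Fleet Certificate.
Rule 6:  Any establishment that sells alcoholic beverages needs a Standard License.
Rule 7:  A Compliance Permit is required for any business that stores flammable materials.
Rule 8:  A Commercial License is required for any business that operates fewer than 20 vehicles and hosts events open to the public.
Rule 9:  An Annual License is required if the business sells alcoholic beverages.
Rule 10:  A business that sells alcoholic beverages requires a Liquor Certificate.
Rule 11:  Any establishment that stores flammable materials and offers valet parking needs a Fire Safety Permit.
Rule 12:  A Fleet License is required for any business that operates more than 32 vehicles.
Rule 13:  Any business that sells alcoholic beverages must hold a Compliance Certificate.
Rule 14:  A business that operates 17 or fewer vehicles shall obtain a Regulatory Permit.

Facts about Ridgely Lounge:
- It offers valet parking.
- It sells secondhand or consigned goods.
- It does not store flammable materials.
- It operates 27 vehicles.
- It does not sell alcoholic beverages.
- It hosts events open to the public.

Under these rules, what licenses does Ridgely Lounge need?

None

Rule 1: does not sell alcoholic beverages → Trade Registration not required.
Rule 2: does not store flammable materials → Annual Authorization not required.
Rule 3: vehicles 27 ≤ 29 → Regulatory Certificate not required.
Rule 4: does not sell alcoholic beverages; offers valet parking; hosts events open to the public → Standard Authorization not required.
Rule 5: vehicles 27 > 7 → Small Fleet Certificate not required.
Rule 6: does not sell alcoholic beverages → Standard License not required.
Rule 7: does not store flammable materials → Compliance Permit not required.
Rule 8: vehicles 27 ≥ 20; hosts events open to the public → Commercial License not required.
Rule 9: does not sell alcoholic beverages → Annual License not required.
Rule 10: does not sell alcoholic beverages → Liquor Certificate not required.
Rule 11: does not store flammable materials; offers valet parking → Fire Safety Permit not required.
Rule 12: vehicles 27 ≤ 32 → Fleet License not required.
Rule 13: does not sell alcoholic beverages → Compliance Certificate not required.
Rule 14: vehicles 27 > 17 → Regulatory Permit not required.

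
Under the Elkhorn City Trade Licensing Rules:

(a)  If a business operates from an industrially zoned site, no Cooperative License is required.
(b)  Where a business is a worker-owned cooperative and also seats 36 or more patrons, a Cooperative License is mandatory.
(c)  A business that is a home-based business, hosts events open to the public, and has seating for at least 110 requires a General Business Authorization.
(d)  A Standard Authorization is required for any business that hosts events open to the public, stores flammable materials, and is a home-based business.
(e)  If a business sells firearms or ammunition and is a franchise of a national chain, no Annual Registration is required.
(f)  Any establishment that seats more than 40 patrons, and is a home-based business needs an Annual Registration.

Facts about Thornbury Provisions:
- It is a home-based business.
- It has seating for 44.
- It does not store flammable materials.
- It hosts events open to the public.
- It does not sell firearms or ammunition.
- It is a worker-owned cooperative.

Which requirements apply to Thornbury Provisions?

Annual Registration, Cooperative License

(a) is a home-based business (not: operates from an industrially zoned site) → Cooperative License exemption does not apply.
(b) is a worker-owned cooperative; seating 44 ≥ 36 → Cooperative License required.
(c) is a home-based business; hosts events open to the public; seating 44 < 110 → General Business Authorization not required.
(d) hosts events open to the public; does not store flammable materials; is a home-based business → Standard Authorization not required.
(e) does not sell firearms or ammunition; is a worker-owned cooperative (not: is a franchise of a national chain) → Annual Registration exemption does not apply.
(f) seating 44 > 40; is a home-based business → Annual Registration required.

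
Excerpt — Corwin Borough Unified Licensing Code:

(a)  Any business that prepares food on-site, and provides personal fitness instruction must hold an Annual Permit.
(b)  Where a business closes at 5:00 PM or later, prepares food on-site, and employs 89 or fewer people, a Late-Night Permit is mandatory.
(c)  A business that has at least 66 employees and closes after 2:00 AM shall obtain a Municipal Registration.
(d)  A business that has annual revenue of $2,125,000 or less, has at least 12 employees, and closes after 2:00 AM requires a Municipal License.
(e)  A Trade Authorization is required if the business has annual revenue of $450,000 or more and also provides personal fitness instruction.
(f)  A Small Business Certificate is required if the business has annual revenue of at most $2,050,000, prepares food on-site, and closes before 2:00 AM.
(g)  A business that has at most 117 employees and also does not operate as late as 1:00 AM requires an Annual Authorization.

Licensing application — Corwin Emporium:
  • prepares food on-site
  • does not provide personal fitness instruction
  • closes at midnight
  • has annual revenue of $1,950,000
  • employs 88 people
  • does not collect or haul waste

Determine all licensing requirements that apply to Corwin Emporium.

(a) prepares food on-site; does not provide personal fitness instruction → Annual Permit not required.
(b) closes midnight, after 5:00 PM; prepares food on-site; employees 88 ≤ 89 → Late-Night Permit required.
(c) employees 88 ≥ 66; closes midnight, at/before 2:00 AM → Municipal Registration not required.
(d) revenue $1,950,000 ≤ $2,125,000; employees 88 ≥ 12; closes midnight, at/before 2:00 AM → Municipal License not required.
(e) revenue $1,950,000 ≥ $450,000; does not provide personal fitness instruction → Trade Authorization not required.
(f) revenue $1,950,000 ≤ $2,050,000; prepares food on-site; closes midnight, at/before 2:00 AM → Small Business Certificate required.
(g) employees 88 ≤ 117; closes midnight, at/before 1:00 AM → Annual Authorization required.

Annual Authorization, Late-Night Permit, Small Business Certificate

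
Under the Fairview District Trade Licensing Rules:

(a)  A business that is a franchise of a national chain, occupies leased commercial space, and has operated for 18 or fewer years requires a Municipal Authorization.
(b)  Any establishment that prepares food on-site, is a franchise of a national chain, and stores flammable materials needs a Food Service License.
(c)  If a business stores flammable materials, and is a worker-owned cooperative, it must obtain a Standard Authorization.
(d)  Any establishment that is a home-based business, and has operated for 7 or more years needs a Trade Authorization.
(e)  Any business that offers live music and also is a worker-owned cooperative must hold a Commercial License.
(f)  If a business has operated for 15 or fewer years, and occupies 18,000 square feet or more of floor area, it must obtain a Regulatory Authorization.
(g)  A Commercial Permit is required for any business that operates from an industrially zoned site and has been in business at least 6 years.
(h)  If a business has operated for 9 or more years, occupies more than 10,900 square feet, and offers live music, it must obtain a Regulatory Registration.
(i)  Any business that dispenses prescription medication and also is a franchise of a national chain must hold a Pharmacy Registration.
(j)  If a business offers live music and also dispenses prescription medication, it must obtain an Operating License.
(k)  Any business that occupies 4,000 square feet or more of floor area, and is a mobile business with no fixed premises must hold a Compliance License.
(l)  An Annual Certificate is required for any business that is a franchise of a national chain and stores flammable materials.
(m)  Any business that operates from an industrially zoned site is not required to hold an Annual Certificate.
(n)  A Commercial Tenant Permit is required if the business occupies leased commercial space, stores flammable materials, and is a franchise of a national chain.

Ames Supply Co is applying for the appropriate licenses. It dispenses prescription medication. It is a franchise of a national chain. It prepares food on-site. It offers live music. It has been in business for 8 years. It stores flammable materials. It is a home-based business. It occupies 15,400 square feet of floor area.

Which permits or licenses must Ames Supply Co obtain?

(a) is a franchise of a national chain; is a home-based business (not: occupies leased commercial space); years in business 8 ≤ 18 → Municipal Authorization not required.
(b) prepares food on-site; is a franchise of a national chain; stores flammable materials → Food Service License required.
(c) stores flammable materials; is a franchise of a national chain (not: is a worker-owned cooperative) → Standard Authorization not required.
(d) is a home-based business; years in business 8 ≥ 7 → Trade Authorization required.
(e) offers live music; is a franchise of a national chain (not: is a worker-owned cooperative) → Commercial License not required.
(f) years in business 8 ≤ 15; floor area 15,400 square feet < 18,000 square feet → Regulatory Authorization not required.
(g) is a home-based business (not: operates from an industrially zoned site); years in business 8 ≥ 6 → Commercial Permit not required.
(h) years in business 8 < 9; floor area 15,400 square feet > 10,900 square feet; offers live music → Regulatory Registration not required.
(i) dispenses prescription medication; is a franchise of a national chain → Pharmacy Registration required.
(j) offers live music; dispenses prescription medication → Operating License required.
(k) floor area 15,400 square feet ≥ 4,000 square feet; is a home-based business (not: is a mobile business with no fixed premises) → Compliance License not required.
(l) is a franchise of a national chain; stores flammable materials → Annual Certificate required.
(m) is a home-based business (not: operates from an industrially zoned site) → Annual Certificate exemption does not apply.
(n) is a home-based business (not: occupies leased commercial space); stores flammable materials; is a franchise of a national chain → Commercial Tenant Permit not required.

Annual Certificate, Food Service License, Operating License, Pharmacy Registration, Trade Authorization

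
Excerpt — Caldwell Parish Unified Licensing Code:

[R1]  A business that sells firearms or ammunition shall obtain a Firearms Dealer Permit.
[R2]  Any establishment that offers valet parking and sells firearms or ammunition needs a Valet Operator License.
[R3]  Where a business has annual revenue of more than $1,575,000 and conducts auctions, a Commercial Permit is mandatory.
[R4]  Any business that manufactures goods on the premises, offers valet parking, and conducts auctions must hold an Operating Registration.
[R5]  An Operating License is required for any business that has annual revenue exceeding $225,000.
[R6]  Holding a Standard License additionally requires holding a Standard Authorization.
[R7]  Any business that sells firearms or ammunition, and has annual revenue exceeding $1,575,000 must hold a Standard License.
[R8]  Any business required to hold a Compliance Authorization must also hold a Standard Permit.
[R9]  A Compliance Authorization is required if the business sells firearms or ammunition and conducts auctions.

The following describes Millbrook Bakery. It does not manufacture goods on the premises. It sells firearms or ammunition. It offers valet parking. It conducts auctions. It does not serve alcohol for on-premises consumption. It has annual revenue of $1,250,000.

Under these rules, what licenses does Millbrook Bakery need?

[R1] sells firearms or ammunition → Firearms Dealer Permit required.
[R2] offers valet parking; sells firearms or ammunition → Valet Operator License required.
[R3] revenue $1,250,000 ≤ $1,575,000; conducts auctions → Commercial Permit not required.
[R4] does not manufacture goods on the premises; offers valet parking; conducts auctions → Operating Registration not required.
[R5] revenue $1,250,000 > $225,000 → Operating License required.
[R6] Standard License is not required → no effect.
[R7] sells firearms or ammunition; revenue $1,250,000 ≤ $1,575,000 → Standard License not required.
[R8] Compliance Authorization is required → Standard Permit also required.
[R9] sells firearms or ammunition; conducts auctions → Compliance Authorization required.

Compliance Authorization, Firearms Dealer Permit, Operating License, Standard Permit, Valet Operator License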